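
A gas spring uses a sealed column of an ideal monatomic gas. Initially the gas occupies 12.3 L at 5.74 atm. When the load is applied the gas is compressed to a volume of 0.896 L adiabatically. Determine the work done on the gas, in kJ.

γ = 5/3 for a monatomic ideal gas.
P₂ = P₁(V₁/V₂)^γ = 5.74×(12.3/0.896)^(5/3) = 451.8 atm.
For a reversible adiabat, W_by_gas = (P₁V₁ − P₂V₂)/(γ−1).
W_by = (581600×0.0123 − 4.577×10^7×0.000896) / (2/3) = -50790 J.
W_on_gas = −W_by = 50790 J.

W ≈ 50.8 kJ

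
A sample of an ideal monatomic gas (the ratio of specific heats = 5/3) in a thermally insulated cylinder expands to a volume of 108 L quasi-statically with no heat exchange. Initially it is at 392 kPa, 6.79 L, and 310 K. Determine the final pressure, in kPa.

Since PV^γ is constant along a reversible adiabat, P₂ = P₁ (V₁/V₂)^γ.
P₂ = 392 × (6.79/108)^(5/3) = 3.897 kPa.

P₂ ≈ 3.90 kPa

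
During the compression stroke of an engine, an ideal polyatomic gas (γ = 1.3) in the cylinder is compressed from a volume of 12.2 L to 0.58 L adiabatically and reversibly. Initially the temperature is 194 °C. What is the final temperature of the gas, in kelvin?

For a reversible adiabat TV^(γ−1) is constant, so T₂ = T₁ (V₁/V₂)^(γ−1).
T₁ = 194 °C = 467.1 K.
T₂ = 467.1 × (12.2/0.58)^(0.3) = 1165 K.

T₂ ≈ 1170 K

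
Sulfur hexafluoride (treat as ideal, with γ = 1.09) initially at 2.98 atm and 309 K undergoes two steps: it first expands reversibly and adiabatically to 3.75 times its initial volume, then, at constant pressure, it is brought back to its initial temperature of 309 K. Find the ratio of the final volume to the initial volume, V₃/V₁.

V₃/V₁ ≈ 4.22

Adiabatic step: V₂/V₁ = 3.75; T₂ = T₁·(1/3.75)^(0.09) = 274.3 K.
Isobaric step: V₃/V₂ = T₃/T₂ = 309/274.3.
V₃/V₁ = (V₂/V₁)(V₃/V₂) = 3.75 × (309/274.3) = 4.224.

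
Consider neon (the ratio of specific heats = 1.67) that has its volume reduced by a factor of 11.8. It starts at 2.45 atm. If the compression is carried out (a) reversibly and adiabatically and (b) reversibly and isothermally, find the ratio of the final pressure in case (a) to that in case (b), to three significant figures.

P_adiabatic / P_isothermal ≈ 5.23

Isothermal: P_b = P₁(V₁/V₂) = 2.45×11.8.
Adiabatic: P_a = P₁(V₁/V₂)^γ = 2.45×11.8^(1.67).
P_a/P_b = (V₁/V₂)^(γ−1) = 11.8^(0.67) = 5.226.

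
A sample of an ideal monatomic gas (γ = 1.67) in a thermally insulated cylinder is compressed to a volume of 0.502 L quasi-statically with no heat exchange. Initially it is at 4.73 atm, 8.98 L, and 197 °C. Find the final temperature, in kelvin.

T₂ ≈ 3250 K

Adiabatic: T₁V₁^(γ−1) = T₂V₂^(γ−1) ⇒ T₂ = T₁ (V₁/V₂)^(γ−1).
T₁ = 197 °C = 470.1 K.
T₂ = 470.1 × (8.98/0.502)^(0.67) = 3247 K.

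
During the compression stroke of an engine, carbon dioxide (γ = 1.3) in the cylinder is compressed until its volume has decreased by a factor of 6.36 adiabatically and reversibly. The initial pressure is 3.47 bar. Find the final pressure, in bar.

P₂ ≈ 38.4 bar

Adiabatic: P₁V₁^γ = P₂V₂^γ ⇒ P₂ = P₁ (V₁/V₂)^γ.
P₂ = 3.47 × 6.36^(1.3) = 38.44 bar.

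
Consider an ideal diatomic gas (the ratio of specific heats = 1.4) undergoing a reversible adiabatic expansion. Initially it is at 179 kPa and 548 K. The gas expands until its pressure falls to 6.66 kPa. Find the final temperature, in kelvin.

T₂ ≈ 214 K

Adiabatic: T₂/T₁ = (P₂/P₁)^((γ−1)/γ).
T₂ = 548 × (6.66/179)^(0.286) = 214 K.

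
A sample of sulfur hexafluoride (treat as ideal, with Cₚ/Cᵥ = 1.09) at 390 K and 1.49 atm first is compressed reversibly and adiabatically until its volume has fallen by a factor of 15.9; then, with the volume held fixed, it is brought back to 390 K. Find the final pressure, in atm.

Adiabatic step (PV^γ = const): P₂ = 1.49×15.9^(1.09) = 30.39 atm; T₂ = 390×15.9^(0.09) = 500.3 K.
Isochoric: P₃ = P₂(T₃/T₂) = 30.39 × (390/500.3) = 23.69 atm.

P₃ ≈ 23.7 atm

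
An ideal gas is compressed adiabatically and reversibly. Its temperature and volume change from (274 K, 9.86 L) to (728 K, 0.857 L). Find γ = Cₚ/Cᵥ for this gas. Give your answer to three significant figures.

TV^(γ−1) = const ⇒ γ − 1 = ln(T₂/T₁) / ln(V₁/V₂).
γ = 1 + ln(728/274) / ln(9.86/0.857) = 1.4.

γ ≈ 1.40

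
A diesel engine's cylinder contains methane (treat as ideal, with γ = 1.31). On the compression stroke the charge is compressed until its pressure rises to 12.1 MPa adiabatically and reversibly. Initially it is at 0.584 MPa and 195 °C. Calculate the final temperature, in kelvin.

T₂ ≈ 959 K

Along an adiabat T P^((1−γ)/γ) is constant, so T₂ = T₁ (P₂/P₁)^((γ−1)/γ).
T₁ = 195 °C = 468.1 K.
T₂ = 468.1 × (12.1/0.584)^(0.237) = 959.2 K.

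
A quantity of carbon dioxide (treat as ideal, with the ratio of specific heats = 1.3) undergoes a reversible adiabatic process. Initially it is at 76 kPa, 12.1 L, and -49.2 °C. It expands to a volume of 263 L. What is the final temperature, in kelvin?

Adiabatic: T₁V₁^(γ−1) = T₂V₂^(γ−1) ⇒ T₂ = T₁ (V₁/V₂)^(γ−1).
T₁ = -49.2 °C = 223.9 K.
T₂ = 223.9 × (12.1/263)^(0.3) = 88.92 K.

T₂ ≈ 88.9 K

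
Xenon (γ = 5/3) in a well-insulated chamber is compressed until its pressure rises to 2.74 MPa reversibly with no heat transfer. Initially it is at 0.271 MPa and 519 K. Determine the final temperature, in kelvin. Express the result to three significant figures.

Along an adiabat T P^((1−γ)/γ) is constant, so T₂ = T₁ (P₂/P₁)^((γ−1)/γ).
T₂ = 519 × (2.74/0.271)^(2/5) = 1309 K.

T₂ ≈ 1310 K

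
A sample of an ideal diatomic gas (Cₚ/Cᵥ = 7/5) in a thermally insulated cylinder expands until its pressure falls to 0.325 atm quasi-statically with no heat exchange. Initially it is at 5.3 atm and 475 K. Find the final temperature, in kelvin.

Along an adiabat T P^((1−γ)/γ) is constant, so T₂ = T₁ (P₂/P₁)^((γ−1)/γ).
T₂ = 475 × (0.325/5.3)^(2/7) = 213.9 K.

T₂ ≈ 214 K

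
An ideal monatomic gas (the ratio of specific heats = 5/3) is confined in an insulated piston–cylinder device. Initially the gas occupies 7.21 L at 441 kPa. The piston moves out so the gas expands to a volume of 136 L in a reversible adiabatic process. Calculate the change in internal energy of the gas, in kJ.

P₂ = P₁(V₁/V₂)^γ = 441×(7.21/136)^(5/3) = 3.299 kPa.
For a reversible adiabat, W_by_gas = (P₁V₁ − P₂V₂)/(γ−1).
W_by = (441000×0.00721 − 3299×0.136) / (2/3) = 4096 J.
Q = 0 ⇒ ΔU = −W_by = -4096 J.

ΔU ≈ -4.10 kJ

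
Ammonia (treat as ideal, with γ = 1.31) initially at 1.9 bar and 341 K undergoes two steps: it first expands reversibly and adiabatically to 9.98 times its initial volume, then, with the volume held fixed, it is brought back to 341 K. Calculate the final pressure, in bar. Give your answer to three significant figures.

Adiabatic step (PV^γ = const): P₂ = 1.9×(1/9.98)^(1.31) = 0.0933 bar; T₂ = 341×(1/9.98)^(0.31) = 167.1 K.
Isochoric: P₃ = P₂(T₃/T₂) = 0.0933 × (341/167.1) = 0.1904 bar.

P₃ ≈ 0.190 bar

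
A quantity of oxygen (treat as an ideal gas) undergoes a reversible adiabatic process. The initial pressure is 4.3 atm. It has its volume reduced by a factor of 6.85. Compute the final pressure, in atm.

P₂ ≈ 63.6 atm

Adiabatic: P₁V₁^γ = P₂V₂^γ ⇒ P₂ = P₁ (V₁/V₂)^γ.
For a diatomic ideal gas γ = 7/5.
P₂ = 4.3 × 6.85^(7/5) = 63.6 atm.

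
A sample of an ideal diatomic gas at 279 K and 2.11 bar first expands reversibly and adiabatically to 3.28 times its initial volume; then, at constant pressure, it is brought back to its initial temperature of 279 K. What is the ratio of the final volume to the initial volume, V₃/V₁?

V₃/V₁ ≈ 5.28

For a diatomic ideal gas γ = 7/5.
Adiabatic step: V₂/V₁ = 3.28; T₂ = T₁·(1/3.28)^(2/5) = 173.5 K.
Isobaric step: V₃/V₂ = T₃/T₂ = 279/173.5.
V₃/V₁ = (V₂/V₁)(V₃/V₂) = 3.28 × (279/173.5) = 5.275.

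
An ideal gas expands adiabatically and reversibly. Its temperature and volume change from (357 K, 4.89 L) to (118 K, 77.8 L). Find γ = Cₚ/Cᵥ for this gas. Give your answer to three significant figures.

TV^(γ−1) = const ⇒ γ − 1 = ln(T₂/T₁) / ln(V₁/V₂).
γ = 1 + ln(118/357) / ln(4.89/77.8) = 1.4.

γ ≈ 1.40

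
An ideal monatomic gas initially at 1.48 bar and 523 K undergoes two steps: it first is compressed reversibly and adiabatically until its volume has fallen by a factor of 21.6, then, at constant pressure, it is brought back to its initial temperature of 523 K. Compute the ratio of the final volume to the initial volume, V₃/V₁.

For a monatomic ideal gas γ = 5/3.
Adiabatic step: V₂/V₁ = 0.0463; T₂ = T₁·21.6^(2/3) = 4056 K.
Isobaric step: V₃/V₂ = T₃/T₂ = 523/4056.
V₃/V₁ = (V₂/V₁)(V₃/V₂) = 0.0463 × (523/4056) = 0.005969.

V₃/V₁ ≈ 0.00597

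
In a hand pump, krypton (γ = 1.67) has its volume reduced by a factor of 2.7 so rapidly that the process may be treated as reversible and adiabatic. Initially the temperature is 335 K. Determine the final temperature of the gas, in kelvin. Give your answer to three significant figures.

T₂ ≈ 652 K

Adiabatic: T₁V₁^(γ−1) = T₂V₂^(γ−1) ⇒ T₂ = T₁ (V₁/V₂)^(γ−1).
T₂ = 335 × 2.7^(0.67) = 651.7 K.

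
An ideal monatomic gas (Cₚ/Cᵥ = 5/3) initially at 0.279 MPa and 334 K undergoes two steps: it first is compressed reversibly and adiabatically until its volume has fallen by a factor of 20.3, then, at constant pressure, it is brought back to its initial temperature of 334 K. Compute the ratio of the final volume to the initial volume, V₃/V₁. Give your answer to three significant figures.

Adiabatic step: V₂/V₁ = 0.04926; T₂ = T₁·20.3^(2/3) = 2485 K.
Isobaric step: V₃/V₂ = T₃/T₂ = 334/2485.
V₃/V₁ = (V₂/V₁)(V₃/V₂) = 0.04926 × (334/2485) = 0.00662.

V₃/V₁ ≈ 0.00662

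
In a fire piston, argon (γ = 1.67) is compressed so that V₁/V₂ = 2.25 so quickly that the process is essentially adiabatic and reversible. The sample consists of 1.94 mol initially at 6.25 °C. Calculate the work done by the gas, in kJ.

W ≈ -4.85 kJ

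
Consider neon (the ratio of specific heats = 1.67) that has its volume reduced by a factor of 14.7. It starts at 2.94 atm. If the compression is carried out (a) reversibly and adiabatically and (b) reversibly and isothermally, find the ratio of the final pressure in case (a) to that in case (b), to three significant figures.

P_adiabatic / P_isothermal ≈ 6.05

Isothermal: P_b = P₁(V₁/V₂) = 2.94×14.7.
Adiabatic: P_a = P₁(V₁/V₂)^γ = 2.94×14.7^(1.67).
P_a/P_b = (V₁/V₂)^(γ−1) = 14.7^(0.67) = 6.055.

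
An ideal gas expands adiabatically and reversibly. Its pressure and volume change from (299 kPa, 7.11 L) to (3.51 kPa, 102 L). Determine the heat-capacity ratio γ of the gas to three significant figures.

PV^γ = const ⇒ γ = ln(P₂/P₁) / ln(V₁/V₂).
γ = ln(3.51/299) / ln(7.11/102) = 1.669.

γ ≈ 1.67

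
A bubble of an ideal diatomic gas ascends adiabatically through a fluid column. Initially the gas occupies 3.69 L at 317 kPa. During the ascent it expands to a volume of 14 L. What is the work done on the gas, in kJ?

γ = 7/5 for a diatomic ideal gas.
P₂ = P₁(V₁/V₂)^γ = 317×(3.69/14)^(7/5) = 49.01 kPa.
For a reversible adiabat, W_by_gas = (P₁V₁ − P₂V₂)/(γ−1).
W_by = (317000×0.00369 − 49010×0.014) / (2/5) = 1209 J.
W_on_gas = −W_by = -1209 J.

W ≈ -1.21 kJ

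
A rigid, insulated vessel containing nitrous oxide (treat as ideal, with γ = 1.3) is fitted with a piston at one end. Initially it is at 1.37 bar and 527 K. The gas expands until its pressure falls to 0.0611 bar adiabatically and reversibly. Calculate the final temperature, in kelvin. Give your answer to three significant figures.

Along an adiabat T P^((1−γ)/γ) is constant, so T₂ = T₁ (P₂/P₁)^((γ−1)/γ).
T₂ = 527 × (0.0611/1.37)^(0.231) = 257.1 K.

T₂ ≈ 257 K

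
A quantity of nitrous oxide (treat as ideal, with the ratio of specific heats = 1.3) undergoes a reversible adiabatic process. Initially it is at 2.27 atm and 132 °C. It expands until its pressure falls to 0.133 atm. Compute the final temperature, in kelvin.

T₂ ≈ 211 K

Along an adiabat T P^((1−γ)/γ) is constant, so T₂ = T₁ (P₂/P₁)^((γ−1)/γ).
T₁ = 132 °C = 405.1 K.
T₂ = 405.1 × (0.133/2.27)^(0.231) = 210.5 K.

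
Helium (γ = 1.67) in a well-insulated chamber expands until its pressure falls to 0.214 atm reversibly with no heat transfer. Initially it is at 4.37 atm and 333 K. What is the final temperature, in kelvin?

T₂ ≈ 99.3 K

Along an adiabat T P^((1−γ)/γ) is constant, so T₂ = T₁ (P₂/P₁)^((γ−1)/γ).
T₂ = 333 × (0.214/4.37)^(0.401) = 99.28 K.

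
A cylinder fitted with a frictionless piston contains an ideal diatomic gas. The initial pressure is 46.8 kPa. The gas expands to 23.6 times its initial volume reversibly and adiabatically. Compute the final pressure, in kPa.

P₂ ≈ 0.560 kPa

Since PV^γ is constant along a reversible adiabat, P₂ = P₁ (V₁/V₂)^γ.
For a diatomic ideal gas γ = 7/5.
P₂ = 46.8 × (1/23.6)^(7/5) = 0.56 kPa.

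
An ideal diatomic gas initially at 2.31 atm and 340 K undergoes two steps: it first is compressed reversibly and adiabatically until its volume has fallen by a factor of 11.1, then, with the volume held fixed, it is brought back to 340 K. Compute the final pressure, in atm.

P₃ ≈ 25.6 atm

For a diatomic ideal gas γ = 7/5.
Adiabatic step (PV^γ = const): P₂ = 2.31×11.1^(7/5) = 67.15 atm; T₂ = 340×11.1^(2/5) = 890.4 K.
Isochoric: P₃ = P₂(T₃/T₂) = 67.15 × (340/890.4) = 25.64 atm.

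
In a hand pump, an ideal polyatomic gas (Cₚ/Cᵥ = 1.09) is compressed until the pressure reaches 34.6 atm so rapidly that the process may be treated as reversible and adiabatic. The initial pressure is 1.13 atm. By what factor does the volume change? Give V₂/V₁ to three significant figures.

V₂/V₁ ≈ 0.0433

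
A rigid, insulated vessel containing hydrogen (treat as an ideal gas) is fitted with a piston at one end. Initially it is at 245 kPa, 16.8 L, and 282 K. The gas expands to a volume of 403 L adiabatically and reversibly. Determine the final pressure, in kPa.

Since PV^γ is constant along a reversible adiabat, P₂ = P₁ (V₁/V₂)^γ.
γ = 7/5 for a diatomic ideal gas.
P₂ = 245 × (16.8/403)^(7/5) = 2.865 kPa.

P₂ ≈ 2.87 kPa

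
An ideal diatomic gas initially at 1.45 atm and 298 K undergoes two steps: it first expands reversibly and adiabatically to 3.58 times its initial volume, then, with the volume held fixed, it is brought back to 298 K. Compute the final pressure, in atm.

P₃ ≈ 0.405 atm

For a diatomic ideal gas γ = 7/5.
Adiabatic step (PV^γ = const): P₂ = 1.45×(1/3.58)^(7/5) = 0.2432 atm; T₂ = 298×(1/3.58)^(2/5) = 178.9 K.
Isochoric: P₃ = P₂(T₃/T₂) = 0.2432 × (298/178.9) = 0.405 atm.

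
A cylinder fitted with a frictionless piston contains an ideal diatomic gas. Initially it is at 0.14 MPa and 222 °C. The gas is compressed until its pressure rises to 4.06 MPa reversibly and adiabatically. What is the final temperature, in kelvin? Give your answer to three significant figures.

Adiabatic: T₂/T₁ = (P₂/P₁)^((γ−1)/γ).
For a diatomic ideal gas γ = 7/5, so (γ−1)/γ = 2/7.
T₁ = 222 °C = 495.1 K.
T₂ = 495.1 × (4.06/0.14)^(2/7) = 1296 K.

T₂ ≈ 1300 K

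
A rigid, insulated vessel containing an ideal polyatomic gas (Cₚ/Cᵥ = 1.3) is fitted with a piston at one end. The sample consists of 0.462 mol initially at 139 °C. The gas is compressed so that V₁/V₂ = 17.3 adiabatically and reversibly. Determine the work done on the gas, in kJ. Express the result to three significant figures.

Adiabatic: T₁V₁^(γ−1) = T₂V₂^(γ−1) ⇒ T₂ = T₁ (V₁/V₂)^(γ−1).
T₁ = 139 °C = 412.1 K.
T₂ = 412.1 × 17.3^(0.3) = 969.3 K.
Q = 0, so ΔU = W_on_gas = nCᵥΔT with Cᵥ = R/(γ−1) = 27.71 J/(mol·K).
ΔU = 0.462 × 27.71 × (969.3 − 412.1) = 7134 J.

W ≈ 7.13 kJ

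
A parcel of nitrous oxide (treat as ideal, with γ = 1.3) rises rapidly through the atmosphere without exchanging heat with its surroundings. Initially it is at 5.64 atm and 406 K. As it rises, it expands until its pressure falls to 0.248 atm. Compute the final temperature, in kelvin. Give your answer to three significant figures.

T₂ ≈ 197 K

Adiabatic: T₂/T₁ = (P₂/P₁)^((γ−1)/γ).
T₂ = 406 × (0.248/5.64)^(0.231) = 197.4 K.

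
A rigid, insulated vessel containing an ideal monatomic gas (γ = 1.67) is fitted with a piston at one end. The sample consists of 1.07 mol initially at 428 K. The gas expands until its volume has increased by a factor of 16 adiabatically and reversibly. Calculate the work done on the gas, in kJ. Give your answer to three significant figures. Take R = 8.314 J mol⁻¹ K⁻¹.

W ≈ -4.80 kJ

For a reversible adiabat TV^(γ−1) is constant, so T₂ = T₁ (V₁/V₂)^(γ−1).
T₂ = 428 × (1/16)^(0.67) = 66.79 K.
Q = 0, so ΔU = W_on_gas = nCᵥΔT with Cᵥ = R/(γ−1) = 12.41 J/(mol·K).
ΔU = 1.07 × 12.41 × (66.79 − 428) = -4796 J.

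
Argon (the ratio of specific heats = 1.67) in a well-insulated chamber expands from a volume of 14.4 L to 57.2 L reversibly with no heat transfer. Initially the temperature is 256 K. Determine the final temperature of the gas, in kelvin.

T₂ ≈ 102 K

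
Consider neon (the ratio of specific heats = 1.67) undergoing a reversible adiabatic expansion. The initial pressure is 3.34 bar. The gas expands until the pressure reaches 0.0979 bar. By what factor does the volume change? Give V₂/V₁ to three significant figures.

From PV^γ = const, V₂/V₁ = (P₁/P₂)^(1/γ).
V₂/V₁ = (3.34/0.0979)^(0.599) = 8.278.

V₂/V₁ ≈ 8.28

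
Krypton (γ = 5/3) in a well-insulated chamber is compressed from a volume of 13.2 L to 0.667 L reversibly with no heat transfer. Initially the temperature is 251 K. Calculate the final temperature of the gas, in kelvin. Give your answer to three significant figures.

T₂ ≈ 1840 K

For a reversible adiabat TV^(γ−1) is constant, so T₂ = T₁ (V₁/V₂)^(γ−1).
T₂ = 251 × (13.2/0.667)^(2/3) = 1836 K.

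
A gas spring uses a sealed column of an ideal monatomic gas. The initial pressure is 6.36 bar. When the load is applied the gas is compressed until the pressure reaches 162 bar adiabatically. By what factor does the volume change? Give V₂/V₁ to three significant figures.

V₂/V₁ ≈ 0.143

From PV^γ = const, V₂/V₁ = (P₁/P₂)^(1/γ).
For a monatomic ideal gas γ = 5/3.
V₂/V₁ = (6.36/162)^(3/5) = 0.1433.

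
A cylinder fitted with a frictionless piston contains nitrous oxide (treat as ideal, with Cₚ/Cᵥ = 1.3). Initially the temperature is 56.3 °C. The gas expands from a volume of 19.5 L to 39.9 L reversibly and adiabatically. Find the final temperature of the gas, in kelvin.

For a reversible adiabat TV^(γ−1) is constant, so T₂ = T₁ (V₁/V₂)^(γ−1).
T₁ = 56.3 °C = 329.4 K.
T₂ = 329.4 × (19.5/39.9)^(0.3) = 265.8 K.

T₂ ≈ 266 K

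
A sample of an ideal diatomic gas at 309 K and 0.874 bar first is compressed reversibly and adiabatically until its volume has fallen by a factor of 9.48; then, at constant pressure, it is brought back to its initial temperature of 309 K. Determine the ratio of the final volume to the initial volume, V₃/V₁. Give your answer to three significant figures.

For a diatomic ideal gas γ = 7/5.
Adiabatic step: V₂/V₁ = 0.1055; T₂ = T₁·9.48^(2/5) = 759.8 K.
Isobaric step: V₃/V₂ = T₃/T₂ = 309/759.8.
V₃/V₁ = (V₂/V₁)(V₃/V₂) = 0.1055 × (309/759.8) = 0.0429.

V₃/V₁ ≈ 0.0429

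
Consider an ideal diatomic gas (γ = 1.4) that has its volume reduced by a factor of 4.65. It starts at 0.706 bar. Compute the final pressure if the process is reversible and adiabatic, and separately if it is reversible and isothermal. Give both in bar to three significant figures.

adiabatic: 6.07 bar; isothermal: 3.28 bar

Isothermal: P₂ = P₁(V₁/V₂) = 0.706×4.65 = 3.283 bar.
Adiabatic: P₂ = P₁(V₁/V₂)^γ = 0.706×4.65^(1.4) = 6.071 bar.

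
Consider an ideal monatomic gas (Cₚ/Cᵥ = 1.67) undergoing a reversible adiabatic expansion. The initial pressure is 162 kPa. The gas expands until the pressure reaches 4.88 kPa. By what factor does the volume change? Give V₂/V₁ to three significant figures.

From PV^γ = const, V₂/V₁ = (P₁/P₂)^(1/γ).
V₂/V₁ = (162/4.88)^(0.599) = 8.144.

V₂/V₁ ≈ 8.14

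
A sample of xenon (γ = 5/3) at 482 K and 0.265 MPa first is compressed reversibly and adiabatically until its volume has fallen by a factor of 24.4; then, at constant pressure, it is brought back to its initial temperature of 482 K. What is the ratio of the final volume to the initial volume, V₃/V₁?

V₃/V₁ ≈ 0.00487

Adiabatic step: V₂/V₁ = 0.04098; T₂ = T₁·24.4^(2/3) = 4055 K.
Isobaric step: V₃/V₂ = T₃/T₂ = 482/4055.
V₃/V₁ = (V₂/V₁)(V₃/V₂) = 0.04098 × (482/4055) = 0.004872.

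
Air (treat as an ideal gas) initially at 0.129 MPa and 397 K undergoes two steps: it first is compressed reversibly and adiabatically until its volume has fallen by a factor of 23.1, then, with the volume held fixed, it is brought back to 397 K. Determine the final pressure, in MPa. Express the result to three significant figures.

P₃ ≈ 2.98 MPa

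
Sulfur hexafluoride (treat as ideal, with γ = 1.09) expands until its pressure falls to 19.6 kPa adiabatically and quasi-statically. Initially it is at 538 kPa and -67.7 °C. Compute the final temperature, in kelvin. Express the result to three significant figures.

T₂ ≈ 156 K

Adiabatic: T₂/T₁ = (P₂/P₁)^((γ−1)/γ).
T₁ = -67.7 °C = 205.4 K.
T₂ = 205.4 × (19.6/538)^(0.0826) = 156.3 K.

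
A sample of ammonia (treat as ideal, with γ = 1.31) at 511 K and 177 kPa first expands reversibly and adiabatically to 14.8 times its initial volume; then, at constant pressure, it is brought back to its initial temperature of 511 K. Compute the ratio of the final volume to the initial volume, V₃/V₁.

V₃/V₁ ≈ 34.1

Adiabatic step: V₂/V₁ = 14.8; T₂ = T₁·(1/14.8)^(0.31) = 221.6 K.
Isobaric step: V₃/V₂ = T₃/T₂ = 511/221.6.
V₃/V₁ = (V₂/V₁)(V₃/V₂) = 14.8 × (511/221.6) = 34.12.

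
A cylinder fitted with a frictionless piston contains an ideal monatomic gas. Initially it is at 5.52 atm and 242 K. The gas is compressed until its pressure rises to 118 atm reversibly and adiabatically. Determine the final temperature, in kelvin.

T₂ ≈ 824 K

Adiabatic: T₂/T₁ = (P₂/P₁)^((γ−1)/γ).
For a monatomic ideal gas γ = 5/3, so (γ−1)/γ = 2/5.
T₂ = 242 × (118/5.52)^(2/5) = 823.7 K.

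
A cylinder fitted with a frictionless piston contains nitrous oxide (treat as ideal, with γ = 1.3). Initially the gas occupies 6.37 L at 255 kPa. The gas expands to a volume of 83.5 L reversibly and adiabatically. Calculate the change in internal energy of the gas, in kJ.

ΔU ≈ -2.91 kJ

P₂ = P₁(V₁/V₂)^γ = 255×(6.37/83.5)^(1.3) = 8.989 kPa.
For a reversible adiabat, W_by_gas = (P₁V₁ − P₂V₂)/(γ−1).
W_by = (255000×0.00637 − 8989×0.0835) / (0.3) = 2912 J.
Q = 0 ⇒ ΔU = −W_by = -2912 J.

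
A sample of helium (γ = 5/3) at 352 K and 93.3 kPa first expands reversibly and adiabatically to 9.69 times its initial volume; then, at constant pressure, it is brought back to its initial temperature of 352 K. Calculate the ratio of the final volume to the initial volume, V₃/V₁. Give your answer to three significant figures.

V₃/V₁ ≈ 44.0

Adiabatic step: V₂/V₁ = 9.69; T₂ = T₁·(1/9.69)^(2/3) = 77.45 K.
Isobaric step: V₃/V₂ = T₃/T₂ = 352/77.45.
V₃/V₁ = (V₂/V₁)(V₃/V₂) = 9.69 × (352/77.45) = 44.04.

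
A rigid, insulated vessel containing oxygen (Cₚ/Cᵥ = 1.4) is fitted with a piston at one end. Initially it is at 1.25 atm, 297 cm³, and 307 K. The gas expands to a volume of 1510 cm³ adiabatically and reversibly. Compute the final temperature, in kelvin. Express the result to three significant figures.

For a reversible adiabat TV^(γ−1) is constant, so T₂ = T₁ (V₁/V₂)^(γ−1).
T₂ = 307 × (297/1510)^(0.4) = 160.2 K.

T₂ ≈ 160 K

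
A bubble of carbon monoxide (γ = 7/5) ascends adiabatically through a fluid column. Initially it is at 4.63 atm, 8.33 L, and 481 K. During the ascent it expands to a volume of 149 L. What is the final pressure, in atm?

Since PV^γ is constant along a reversible adiabat, P₂ = P₁ (V₁/V₂)^γ.
P₂ = 4.63 × (8.33/149)^(7/5) = 0.08166 atm.

P₂ ≈ 0.0817 atm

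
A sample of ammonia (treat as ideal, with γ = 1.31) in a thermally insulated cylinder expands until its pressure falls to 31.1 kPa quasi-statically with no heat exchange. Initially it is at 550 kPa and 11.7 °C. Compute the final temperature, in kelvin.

T₂ ≈ 144 K

Adiabatic: T₂/T₁ = (P₂/P₁)^((γ−1)/γ).
T₁ = 11.7 °C = 284.8 K.
T₂ = 284.8 × (31.1/550)^(0.237) = 144.3 K.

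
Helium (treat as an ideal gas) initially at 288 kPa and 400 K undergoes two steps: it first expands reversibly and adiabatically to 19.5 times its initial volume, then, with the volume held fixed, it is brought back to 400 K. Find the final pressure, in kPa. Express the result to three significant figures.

P₃ ≈ 14.8 kPa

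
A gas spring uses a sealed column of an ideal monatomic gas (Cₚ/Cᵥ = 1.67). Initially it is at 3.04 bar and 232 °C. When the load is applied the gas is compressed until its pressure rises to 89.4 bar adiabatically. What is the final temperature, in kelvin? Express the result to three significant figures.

Adiabatic: T₂/T₁ = (P₂/P₁)^((γ−1)/γ).
T₁ = 232 °C = 505.1 K.
T₂ = 505.1 × (89.4/3.04)^(0.401) = 1961 K.

T₂ ≈ 1960 K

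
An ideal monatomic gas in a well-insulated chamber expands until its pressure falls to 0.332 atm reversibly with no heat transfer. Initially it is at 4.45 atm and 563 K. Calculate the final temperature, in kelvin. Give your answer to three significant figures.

T₂ ≈ 199 K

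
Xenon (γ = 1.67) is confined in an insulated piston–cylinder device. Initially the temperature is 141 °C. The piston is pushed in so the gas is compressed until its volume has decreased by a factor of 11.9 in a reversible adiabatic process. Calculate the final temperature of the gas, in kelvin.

For a reversible adiabat TV^(γ−1) is constant, so T₂ = T₁ (V₁/V₂)^(γ−1).
T₁ = 141 °C = 414.1 K.
T₂ = 414.1 × 11.9^(0.67) = 2177 K.

T₂ ≈ 2180 K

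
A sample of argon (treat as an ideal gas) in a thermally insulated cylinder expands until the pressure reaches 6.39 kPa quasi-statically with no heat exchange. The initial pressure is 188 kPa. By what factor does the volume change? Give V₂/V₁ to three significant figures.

V₂/V₁ ≈ 7.61

From PV^γ = const, V₂/V₁ = (P₁/P₂)^(1/γ).
For a monatomic ideal gas γ = 5/3.
V₂/V₁ = (188/6.39)^(3/5) = 7.607.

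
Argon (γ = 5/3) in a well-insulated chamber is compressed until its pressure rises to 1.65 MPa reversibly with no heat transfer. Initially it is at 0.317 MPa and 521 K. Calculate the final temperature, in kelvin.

Adiabatic: T₂/T₁ = (P₂/P₁)^((γ−1)/γ).
T₂ = 521 × (1.65/0.317)^(2/5) = 1008 K.

T₂ ≈ 1010 K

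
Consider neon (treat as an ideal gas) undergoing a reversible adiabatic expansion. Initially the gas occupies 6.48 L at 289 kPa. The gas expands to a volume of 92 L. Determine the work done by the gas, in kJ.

γ = 5/3 for a monatomic ideal gas.
P₂ = P₁(V₁/V₂)^γ = 289×(6.48/92)^(5/3) = 3.472 kPa.
For a reversible adiabat, W_by_gas = (P₁V₁ − P₂V₂)/(γ−1).
W_by = (289000×0.00648 − 3472×0.092) / (2/3) = 2330 J.

W ≈ 2.33 kJ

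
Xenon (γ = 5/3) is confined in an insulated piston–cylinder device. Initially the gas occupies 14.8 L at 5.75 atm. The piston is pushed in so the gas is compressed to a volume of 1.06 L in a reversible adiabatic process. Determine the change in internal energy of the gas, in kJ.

ΔU ≈ 62.1 kJ

P₂ = P₁(V₁/V₂)^γ = 5.75×(14.8/1.06)^(5/3) = 465.5 atm.
For a reversible adiabat, W_by_gas = (P₁V₁ − P₂V₂)/(γ−1).
W_by = (582600×0.0148 − 4.717×10^7×0.00106) / (2/3) = -62060 J.
Q = 0 ⇒ ΔU = −W_by = 62060 J.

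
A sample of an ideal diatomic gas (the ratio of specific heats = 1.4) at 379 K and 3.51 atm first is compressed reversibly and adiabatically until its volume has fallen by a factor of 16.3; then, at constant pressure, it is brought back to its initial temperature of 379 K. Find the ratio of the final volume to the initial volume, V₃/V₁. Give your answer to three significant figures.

V₃/V₁ ≈ 0.0201

Adiabatic step: V₂/V₁ = 0.06135; T₂ = T₁·16.3^(0.4) = 1157 K.
Isobaric step: V₃/V₂ = T₃/T₂ = 379/1157.
V₃/V₁ = (V₂/V₁)(V₃/V₂) = 0.06135 × (379/1157) = 0.02009.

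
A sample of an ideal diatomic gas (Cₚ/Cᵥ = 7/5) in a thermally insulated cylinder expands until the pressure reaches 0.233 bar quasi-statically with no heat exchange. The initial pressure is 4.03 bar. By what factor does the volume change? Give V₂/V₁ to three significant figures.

From PV^γ = const, V₂/V₁ = (P₁/P₂)^(1/γ).
V₂/V₁ = (4.03/0.233)^(5/7) = 7.66.

V₂/V₁ ≈ 7.66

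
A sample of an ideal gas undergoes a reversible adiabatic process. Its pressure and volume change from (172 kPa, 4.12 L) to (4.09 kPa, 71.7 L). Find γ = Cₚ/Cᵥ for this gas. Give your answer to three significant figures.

γ ≈ 1.31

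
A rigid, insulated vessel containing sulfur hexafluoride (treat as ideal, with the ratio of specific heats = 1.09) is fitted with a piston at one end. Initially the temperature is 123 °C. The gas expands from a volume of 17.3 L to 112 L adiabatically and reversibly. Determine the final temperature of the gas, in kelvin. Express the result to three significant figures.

Adiabatic: T₁V₁^(γ−1) = T₂V₂^(γ−1) ⇒ T₂ = T₁ (V₁/V₂)^(γ−1).
T₁ = 123 °C = 396.1 K.
T₂ = 396.1 × (17.3/112)^(0.09) = 334.9 K.

T₂ ≈ 335 K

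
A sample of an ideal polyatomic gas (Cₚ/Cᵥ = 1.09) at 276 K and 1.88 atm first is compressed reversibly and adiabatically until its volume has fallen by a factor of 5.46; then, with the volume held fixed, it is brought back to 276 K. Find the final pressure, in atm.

Adiabatic step (PV^γ = const): P₂ = 1.88×5.46^(1.09) = 11.96 atm; T₂ = 276×5.46^(0.09) = 321.6 K.
Isochoric: P₃ = P₂(T₃/T₂) = 11.96 × (276/321.6) = 10.26 atm.

P₃ ≈ 10.3 atm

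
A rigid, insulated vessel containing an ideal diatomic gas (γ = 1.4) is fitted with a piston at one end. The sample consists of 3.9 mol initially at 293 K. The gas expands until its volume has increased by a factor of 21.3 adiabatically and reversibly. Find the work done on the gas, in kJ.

W ≈ -16.8 kJ

For a reversible adiabat TV^(γ−1) is constant, so T₂ = T₁ (V₁/V₂)^(γ−1).
T₂ = 293 × (1/21.3)^(0.4) = 86.2 K.
Q = 0, so ΔU = W_on_gas = nCᵥΔT with Cᵥ = R/(γ−1) = 20.79 J/(mol·K).
ΔU = 3.9 × 20.79 × (86.2 − 293) = -16760 J.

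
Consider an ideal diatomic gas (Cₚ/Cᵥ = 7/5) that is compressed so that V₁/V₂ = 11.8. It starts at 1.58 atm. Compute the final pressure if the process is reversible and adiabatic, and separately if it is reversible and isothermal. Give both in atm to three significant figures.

Isothermal: P₂ = P₁(V₁/V₂) = 1.58×11.8 = 18.64 atm.
Adiabatic: P₂ = P₁(V₁/V₂)^γ = 1.58×11.8^(7/5) = 50.04 atm.

adiabatic: 50.0 atm; isothermal: 18.6 atm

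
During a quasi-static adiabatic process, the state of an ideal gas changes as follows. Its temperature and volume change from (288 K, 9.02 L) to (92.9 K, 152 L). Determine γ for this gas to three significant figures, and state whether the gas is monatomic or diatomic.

γ ≈ 1.40; diatomic

TV^(γ−1) = const ⇒ γ − 1 = ln(T₂/T₁) / ln(V₁/V₂).
γ = 1 + ln(92.9/288) / ln(9.02/152) = 1.401.
γ ≈ 1.40 is close to 7/5, so the gas is diatomic.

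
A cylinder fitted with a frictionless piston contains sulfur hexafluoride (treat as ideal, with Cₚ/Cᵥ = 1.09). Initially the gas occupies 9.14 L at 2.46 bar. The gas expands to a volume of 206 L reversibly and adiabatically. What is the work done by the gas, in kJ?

W ≈ 6.11 kJ

P₂ = P₁(V₁/V₂)^γ = 2.46×(9.14/206)^(1.09) = 0.08246 bar.
For a reversible adiabat, W_by_gas = (P₁V₁ − P₂V₂)/(γ−1).
W_by = (246000×0.00914 − 8246×0.206) / (0.09) = 6108 J.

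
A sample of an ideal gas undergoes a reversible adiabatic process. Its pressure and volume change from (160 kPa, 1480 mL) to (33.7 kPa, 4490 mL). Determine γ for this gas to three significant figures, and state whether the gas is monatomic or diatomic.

γ ≈ 1.40; diatomic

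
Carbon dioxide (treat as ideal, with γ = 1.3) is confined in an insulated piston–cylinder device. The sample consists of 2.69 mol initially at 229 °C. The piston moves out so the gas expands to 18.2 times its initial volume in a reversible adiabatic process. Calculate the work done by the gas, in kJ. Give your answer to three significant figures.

W ≈ 21.8 kJ

Adiabatic: T₁V₁^(γ−1) = T₂V₂^(γ−1) ⇒ T₂ = T₁ (V₁/V₂)^(γ−1).
T₁ = 229 °C = 502.1 K.
T₂ = 502.1 × (1/18.2)^(0.3) = 210.3 K.
Q = 0, so ΔU = W_on_gas = nCᵥΔT with Cᵥ = R/(γ−1) = 27.71 J/(mol·K).
ΔU = 2.69 × 27.71 × (210.3 − 502.1) = -21760 J.
Work done by the gas = −ΔU = 21760 J.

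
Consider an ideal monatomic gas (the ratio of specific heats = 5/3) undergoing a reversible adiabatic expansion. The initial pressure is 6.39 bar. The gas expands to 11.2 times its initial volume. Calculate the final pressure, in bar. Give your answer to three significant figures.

P₂ ≈ 0.114 bar

Adiabatic: P₁V₁^γ = P₂V₂^γ ⇒ P₂ = P₁ (V₁/V₂)^γ.
P₂ = 6.39 × (1/11.2)^(5/3) = 0.114 bar.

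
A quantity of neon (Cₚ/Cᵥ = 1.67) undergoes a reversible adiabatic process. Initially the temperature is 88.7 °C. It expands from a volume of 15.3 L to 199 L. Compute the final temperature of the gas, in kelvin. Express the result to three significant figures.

T₂ ≈ 64.9 K

For a reversible adiabat TV^(γ−1) is constant, so T₂ = T₁ (V₁/V₂)^(γ−1).
T₁ = 88.7 °C = 361.8 K.
T₂ = 361.8 × (15.3/199)^(0.67) = 64.87 K.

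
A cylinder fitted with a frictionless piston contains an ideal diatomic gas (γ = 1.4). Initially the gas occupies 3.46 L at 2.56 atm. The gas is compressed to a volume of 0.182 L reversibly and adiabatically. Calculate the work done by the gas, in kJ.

W ≈ -5.04 kJ

P₂ = P₁(V₁/V₂)^γ = 2.56×(3.46/0.182)^(1.4) = 158.1 atm.
For a reversible adiabat, W_by_gas = (P₁V₁ − P₂V₂)/(γ−1).
W_by = (259400×0.00346 − 1.602×10^7×0.000182) / (0.4) = -5044 J.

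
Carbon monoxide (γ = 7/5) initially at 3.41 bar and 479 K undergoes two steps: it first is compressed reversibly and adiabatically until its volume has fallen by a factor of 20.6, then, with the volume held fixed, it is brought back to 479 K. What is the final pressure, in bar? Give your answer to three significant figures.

Adiabatic step (PV^γ = const): P₂ = 3.41×20.6^(7/5) = 235.6 bar; T₂ = 479×20.6^(2/5) = 1607 K.
Isochoric: P₃ = P₂(T₃/T₂) = 235.6 × (479/1607) = 70.25 bar.

P₃ ≈ 70.2 bar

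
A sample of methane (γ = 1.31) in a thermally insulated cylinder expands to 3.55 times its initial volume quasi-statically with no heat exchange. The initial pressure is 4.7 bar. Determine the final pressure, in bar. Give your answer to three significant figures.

P₂ ≈ 0.894 bar

Adiabatic: P₁V₁^γ = P₂V₂^γ ⇒ P₂ = P₁ (V₁/V₂)^γ.
P₂ = 4.7 × (1/3.55)^(1.31) = 0.8939 bar.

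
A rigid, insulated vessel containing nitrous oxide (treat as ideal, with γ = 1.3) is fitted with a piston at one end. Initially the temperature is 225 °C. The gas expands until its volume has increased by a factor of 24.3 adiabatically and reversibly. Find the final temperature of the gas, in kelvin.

Adiabatic: T₁V₁^(γ−1) = T₂V₂^(γ−1) ⇒ T₂ = T₁ (V₁/V₂)^(γ−1).
T₁ = 225 °C = 498.1 K.
T₂ = 498.1 × (1/24.3)^(0.3) = 191.3 K.

T₂ ≈ 191 K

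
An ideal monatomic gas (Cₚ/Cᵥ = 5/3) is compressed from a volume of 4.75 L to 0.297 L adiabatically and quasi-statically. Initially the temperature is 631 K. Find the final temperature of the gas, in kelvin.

For a reversible adiabat TV^(γ−1) is constant, so T₂ = T₁ (V₁/V₂)^(γ−1).
T₂ = 631 × (4.75/0.297)^(2/3) = 4005 K.

T₂ ≈ 4010 K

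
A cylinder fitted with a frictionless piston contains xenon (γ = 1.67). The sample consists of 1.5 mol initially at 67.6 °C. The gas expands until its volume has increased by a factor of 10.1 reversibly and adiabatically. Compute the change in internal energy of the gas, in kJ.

For a reversible adiabat TV^(γ−1) is constant, so T₂ = T₁ (V₁/V₂)^(γ−1).
T₁ = 67.6 °C = 340.8 K.
T₂ = 340.8 × (1/10.1)^(0.67) = 72.37 K.
Q = 0, so ΔU = W_on_gas = nCᵥΔT with Cᵥ = R/(γ−1) = 12.41 J/(mol·K).
ΔU = 1.5 × 12.41 × (72.37 − 340.8) = -4996 J.

ΔU ≈ -5.00 kJ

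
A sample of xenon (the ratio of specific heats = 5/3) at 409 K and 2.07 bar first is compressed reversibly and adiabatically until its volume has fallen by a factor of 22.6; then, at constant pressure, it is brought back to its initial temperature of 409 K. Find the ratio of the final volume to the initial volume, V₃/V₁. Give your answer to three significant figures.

V₃/V₁ ≈ 0.00554

Adiabatic step: V₂/V₁ = 0.04425; T₂ = T₁·22.6^(2/3) = 3269 K.
Isobaric step: V₃/V₂ = T₃/T₂ = 409/3269.
V₃/V₁ = (V₂/V₁)(V₃/V₂) = 0.04425 × (409/3269) = 0.005535.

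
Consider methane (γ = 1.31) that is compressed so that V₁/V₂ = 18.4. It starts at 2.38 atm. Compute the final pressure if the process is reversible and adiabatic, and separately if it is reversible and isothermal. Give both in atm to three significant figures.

Isothermal: P₂ = P₁(V₁/V₂) = 2.38×18.4 = 43.79 atm.
Adiabatic: P₂ = P₁(V₁/V₂)^γ = 2.38×18.4^(1.31) = 108 atm.

adiabatic: 108 atm; isothermal: 43.8 atm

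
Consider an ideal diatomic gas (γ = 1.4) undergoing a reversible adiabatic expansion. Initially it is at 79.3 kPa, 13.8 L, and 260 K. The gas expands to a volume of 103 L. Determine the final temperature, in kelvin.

T₂ ≈ 116 K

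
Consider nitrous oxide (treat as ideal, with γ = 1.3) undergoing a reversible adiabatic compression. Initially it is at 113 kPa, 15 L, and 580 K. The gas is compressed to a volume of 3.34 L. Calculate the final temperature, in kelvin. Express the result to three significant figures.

T₂ ≈ 910 K

For a reversible adiabat TV^(γ−1) is constant, so T₂ = T₁ (V₁/V₂)^(γ−1).
T₂ = 580 × (15/3.34)^(0.3) = 910.2 K.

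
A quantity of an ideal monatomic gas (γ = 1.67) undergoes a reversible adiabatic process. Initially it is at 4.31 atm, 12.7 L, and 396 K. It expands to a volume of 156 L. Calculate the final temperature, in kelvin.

Adiabatic: T₁V₁^(γ−1) = T₂V₂^(γ−1) ⇒ T₂ = T₁ (V₁/V₂)^(γ−1).
T₂ = 396 × (12.7/156)^(0.67) = 73.76 K.

T₂ ≈ 73.8 K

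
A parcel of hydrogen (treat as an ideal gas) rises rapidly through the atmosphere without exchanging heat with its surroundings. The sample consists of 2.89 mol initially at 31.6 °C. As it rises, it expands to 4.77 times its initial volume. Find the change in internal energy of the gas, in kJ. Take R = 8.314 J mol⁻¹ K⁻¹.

For a reversible adiabat TV^(γ−1) is constant, so T₂ = T₁ (V₁/V₂)^(γ−1).
γ = 7/5 for a diatomic ideal gas, so γ−1 = 2/5.
T₁ = 31.6 °C = 304.8 K.
T₂ = 304.8 × (1/4.77)^(2/5) = 163.1 K.
Q = 0, so ΔU = W_on_gas = nCᵥΔT with Cᵥ = R/(γ−1) = 20.79 J/(mol·K).
ΔU = 2.89 × 20.79 × (163.1 − 304.8) = -8507 J.

ΔU ≈ -8.51 kJ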